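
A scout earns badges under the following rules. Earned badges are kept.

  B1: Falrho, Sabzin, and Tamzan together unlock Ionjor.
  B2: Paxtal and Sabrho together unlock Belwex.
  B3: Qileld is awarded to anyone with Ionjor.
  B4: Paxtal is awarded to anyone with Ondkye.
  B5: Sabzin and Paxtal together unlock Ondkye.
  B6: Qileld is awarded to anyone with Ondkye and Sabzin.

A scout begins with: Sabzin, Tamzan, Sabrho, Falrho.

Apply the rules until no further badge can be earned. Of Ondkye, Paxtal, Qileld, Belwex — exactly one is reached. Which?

Qileld

With Falrho, Sabzin, and Tamzan, Ionjor is earned (B1).
With Ionjor, Qileld is earned (B3).
Ondkye would need Sabzin and Paxtal (B5), but Paxtal is never earned. Belwex would need Paxtal and Sabrho (B2), but Paxtal is never earned. Paxtal would need Ondkye (B4), but Ondkye is never earned.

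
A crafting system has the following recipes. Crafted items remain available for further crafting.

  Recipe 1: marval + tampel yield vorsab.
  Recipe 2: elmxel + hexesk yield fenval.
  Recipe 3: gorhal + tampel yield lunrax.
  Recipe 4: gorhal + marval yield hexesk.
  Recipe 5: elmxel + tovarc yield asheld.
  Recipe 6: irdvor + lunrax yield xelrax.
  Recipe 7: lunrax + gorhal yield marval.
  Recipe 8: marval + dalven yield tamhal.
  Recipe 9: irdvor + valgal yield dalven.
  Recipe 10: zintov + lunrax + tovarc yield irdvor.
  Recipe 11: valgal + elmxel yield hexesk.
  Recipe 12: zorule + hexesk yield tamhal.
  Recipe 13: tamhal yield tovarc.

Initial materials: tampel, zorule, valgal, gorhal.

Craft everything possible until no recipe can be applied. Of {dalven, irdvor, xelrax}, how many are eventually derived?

0

dalven would need irdvor and valgal (Recipe 9), but irdvor is never obtained.
irdvor would need zintov, lunrax, and tovarc (Recipe 10), but zintov is never obtained.
xelrax would need irdvor and lunrax (Recipe 6), but irdvor is never obtained.
None of the 3 are reached.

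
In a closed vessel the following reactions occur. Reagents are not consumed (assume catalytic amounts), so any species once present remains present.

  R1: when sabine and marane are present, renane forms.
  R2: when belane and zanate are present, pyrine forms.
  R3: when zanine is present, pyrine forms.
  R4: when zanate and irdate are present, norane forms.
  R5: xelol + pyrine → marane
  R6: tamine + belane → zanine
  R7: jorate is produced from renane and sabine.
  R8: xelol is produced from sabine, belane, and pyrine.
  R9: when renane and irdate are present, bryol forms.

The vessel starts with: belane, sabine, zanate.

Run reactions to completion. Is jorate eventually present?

Yes

belane and zanate present → pyrine forms (R2).
sabine, belane, and pyrine present → xelol forms (R8).
xelol and pyrine present → marane forms (R5).
sabine and marane present → renane forms (R1).
renane and sabine present → jorate forms (R7).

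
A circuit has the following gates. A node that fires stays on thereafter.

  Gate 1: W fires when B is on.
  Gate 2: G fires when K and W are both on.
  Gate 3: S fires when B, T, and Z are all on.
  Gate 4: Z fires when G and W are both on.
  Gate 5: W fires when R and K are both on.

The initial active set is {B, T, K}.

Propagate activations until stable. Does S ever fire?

Yes

B is on, so W fires (Gate 1).
Gate 2: K and W on → G on.
G and W are on, so Z fires (Gate 4).
B, T, and Z are on, so S fires (Gate 3).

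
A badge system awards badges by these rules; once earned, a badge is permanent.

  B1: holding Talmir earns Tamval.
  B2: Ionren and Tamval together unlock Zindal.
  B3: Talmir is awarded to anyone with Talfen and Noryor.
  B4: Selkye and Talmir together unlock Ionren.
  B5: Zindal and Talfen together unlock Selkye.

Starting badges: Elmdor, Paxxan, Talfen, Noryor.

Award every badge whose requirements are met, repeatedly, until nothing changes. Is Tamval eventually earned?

With Talfen and Noryor, Talmir is earned (B3).
With Talmir, Tamval is earned (B1).

Yes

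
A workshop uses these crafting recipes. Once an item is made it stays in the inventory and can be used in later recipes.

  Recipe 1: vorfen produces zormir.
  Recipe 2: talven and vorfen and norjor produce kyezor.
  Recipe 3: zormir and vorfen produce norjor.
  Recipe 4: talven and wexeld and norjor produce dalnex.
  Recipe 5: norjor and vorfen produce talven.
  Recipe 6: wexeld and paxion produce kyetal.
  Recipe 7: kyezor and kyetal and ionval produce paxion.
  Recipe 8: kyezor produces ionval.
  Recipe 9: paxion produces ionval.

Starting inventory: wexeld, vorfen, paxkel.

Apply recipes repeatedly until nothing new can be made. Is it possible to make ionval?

vorfen → zormir (Recipe 1).
zormir and vorfen → norjor (Recipe 3).
norjor and vorfen → talven (Recipe 5).
talven and vorfen and norjor → kyezor (Recipe 2).
kyezor → ionval (Recipe 8).

Yes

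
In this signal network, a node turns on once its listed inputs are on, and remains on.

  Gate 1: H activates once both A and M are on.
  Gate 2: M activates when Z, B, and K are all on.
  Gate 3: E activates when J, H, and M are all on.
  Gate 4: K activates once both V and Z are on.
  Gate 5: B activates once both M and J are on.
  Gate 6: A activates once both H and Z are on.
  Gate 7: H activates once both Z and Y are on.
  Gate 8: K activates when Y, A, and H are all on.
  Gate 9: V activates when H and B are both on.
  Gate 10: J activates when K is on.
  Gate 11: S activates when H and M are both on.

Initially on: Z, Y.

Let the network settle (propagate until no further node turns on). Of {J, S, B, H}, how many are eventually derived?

2

Z and Y are on, so H activates (Gate 7).
H and Z are on, so A activates (Gate 6).
Gate 8: Y, A, and H on → K on.
K is on, so J activates (Gate 10).
J: reached.
S would need H and M (Gate 11), but M never turns on.
B would need M and J (Gate 5), but M never turns on.
H: reached.
Reached: J and H — 2 of the 4.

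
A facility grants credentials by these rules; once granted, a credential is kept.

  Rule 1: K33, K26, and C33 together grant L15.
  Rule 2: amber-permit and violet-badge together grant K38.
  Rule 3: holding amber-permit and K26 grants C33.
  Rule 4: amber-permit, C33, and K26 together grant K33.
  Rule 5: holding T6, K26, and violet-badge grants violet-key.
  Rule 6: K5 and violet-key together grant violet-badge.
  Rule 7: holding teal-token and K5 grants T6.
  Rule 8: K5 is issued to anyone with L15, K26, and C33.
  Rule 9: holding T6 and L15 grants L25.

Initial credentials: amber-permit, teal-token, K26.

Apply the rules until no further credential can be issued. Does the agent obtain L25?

Holding amber-permit and K26 grants C33 (Rule 3).
Holding amber-permit, C33, and K26 grants K33 (Rule 4).
Holding K33, K26, and C33 grants L15 (Rule 1).
Holding L15, K26, and C33 grants K5 (Rule 8).
Holding teal-token and K5 grants T6 (Rule 7).
Holding T6 and L15 grants L25 (Rule 9).

Yes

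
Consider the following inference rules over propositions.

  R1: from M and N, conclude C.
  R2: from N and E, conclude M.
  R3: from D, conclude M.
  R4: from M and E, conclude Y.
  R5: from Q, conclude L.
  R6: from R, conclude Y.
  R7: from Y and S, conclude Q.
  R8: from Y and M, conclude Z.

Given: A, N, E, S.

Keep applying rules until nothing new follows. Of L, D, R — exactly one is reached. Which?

N and E hold, so M follows (R2).
From M and E, R4 gives Y.
From Y and S, R7 gives Q.
From Q, R5 gives L.
No rule produces D, and it is not given. No rule produces R, and it is not given.

L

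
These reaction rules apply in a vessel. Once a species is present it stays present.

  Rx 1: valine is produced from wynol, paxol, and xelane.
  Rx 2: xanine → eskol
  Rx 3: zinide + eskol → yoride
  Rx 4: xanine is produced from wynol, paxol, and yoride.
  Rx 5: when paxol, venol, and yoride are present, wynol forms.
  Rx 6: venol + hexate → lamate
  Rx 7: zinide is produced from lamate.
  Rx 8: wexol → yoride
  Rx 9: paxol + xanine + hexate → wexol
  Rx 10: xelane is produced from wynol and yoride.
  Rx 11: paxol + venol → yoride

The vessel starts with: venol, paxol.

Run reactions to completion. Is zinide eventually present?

zinide would need lamate (Rx 7), but lamate never forms.

No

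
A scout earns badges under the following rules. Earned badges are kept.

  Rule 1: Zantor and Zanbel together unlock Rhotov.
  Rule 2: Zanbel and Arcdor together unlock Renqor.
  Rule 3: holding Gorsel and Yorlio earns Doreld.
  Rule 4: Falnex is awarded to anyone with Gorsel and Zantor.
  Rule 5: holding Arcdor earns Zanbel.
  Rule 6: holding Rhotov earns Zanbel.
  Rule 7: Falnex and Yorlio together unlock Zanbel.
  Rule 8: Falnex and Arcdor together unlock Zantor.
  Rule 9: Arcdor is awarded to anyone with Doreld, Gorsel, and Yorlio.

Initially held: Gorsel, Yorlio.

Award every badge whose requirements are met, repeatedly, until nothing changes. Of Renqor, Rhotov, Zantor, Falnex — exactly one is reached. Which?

Renqor

With Gorsel and Yorlio, Doreld is earned (Rule 3).
With Doreld, Gorsel, and Yorlio, Arcdor is earned (Rule 9).
With Arcdor, Zanbel is earned (Rule 5).
With Zanbel and Arcdor, Renqor is earned (Rule 2).
Falnex would need Gorsel and Zantor (Rule 4), but Zantor is never earned. Rhotov would need Zantor and Zanbel (Rule 1), but Zantor is never earned. Zantor would need Falnex and Arcdor (Rule 8), but Falnex is never earned.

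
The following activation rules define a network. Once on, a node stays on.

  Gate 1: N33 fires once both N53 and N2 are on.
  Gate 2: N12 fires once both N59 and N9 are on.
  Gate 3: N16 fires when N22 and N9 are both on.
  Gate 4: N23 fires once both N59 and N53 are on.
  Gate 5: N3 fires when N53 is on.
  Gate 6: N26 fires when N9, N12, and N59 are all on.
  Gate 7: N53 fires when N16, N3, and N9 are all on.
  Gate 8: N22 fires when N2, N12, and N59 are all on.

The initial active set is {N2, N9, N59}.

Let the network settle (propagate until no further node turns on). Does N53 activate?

N53 would need N16, N3, and N9 (Gate 7), but N3 never turns on.

No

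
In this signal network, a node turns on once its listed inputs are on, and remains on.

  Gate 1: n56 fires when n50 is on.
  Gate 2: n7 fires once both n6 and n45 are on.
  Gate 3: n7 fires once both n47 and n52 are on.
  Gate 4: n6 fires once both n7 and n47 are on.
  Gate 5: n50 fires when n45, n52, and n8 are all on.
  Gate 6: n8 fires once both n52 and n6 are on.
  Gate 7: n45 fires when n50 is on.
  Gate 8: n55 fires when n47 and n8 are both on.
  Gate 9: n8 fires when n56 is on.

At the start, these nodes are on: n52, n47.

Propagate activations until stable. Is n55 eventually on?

Yes

n47 and n52 are on, so n7 fires (Gate 3).
Gate 4: n7 and n47 on → n6 on.
Gate 6: n52 and n6 on → n8 on.
n47 and n8 are on, so n55 fires (Gate 8).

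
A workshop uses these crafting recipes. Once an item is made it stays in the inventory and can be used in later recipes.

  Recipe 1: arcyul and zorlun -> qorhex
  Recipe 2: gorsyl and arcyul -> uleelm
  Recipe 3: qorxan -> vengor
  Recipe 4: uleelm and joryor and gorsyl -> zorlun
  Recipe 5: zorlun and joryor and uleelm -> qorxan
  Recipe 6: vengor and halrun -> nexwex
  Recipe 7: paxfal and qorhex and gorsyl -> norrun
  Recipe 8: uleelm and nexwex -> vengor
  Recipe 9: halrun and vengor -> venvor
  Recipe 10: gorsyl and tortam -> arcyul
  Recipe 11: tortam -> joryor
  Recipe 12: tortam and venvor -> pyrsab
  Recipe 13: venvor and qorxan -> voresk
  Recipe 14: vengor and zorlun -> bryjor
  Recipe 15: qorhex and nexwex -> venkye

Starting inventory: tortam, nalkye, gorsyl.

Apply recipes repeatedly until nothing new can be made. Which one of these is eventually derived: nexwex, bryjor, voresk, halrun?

bryjor

Using Recipe 10, gorsyl and tortam make arcyul.
Using Recipe 11, tortam makes joryor.
gorsyl and arcyul -> uleelm (Recipe 2).
Using Recipe 4, uleelm, joryor, and gorsyl make zorlun.
Using Recipe 5, zorlun, joryor, and uleelm make qorxan.
qorxan -> vengor (Recipe 3).
Using Recipe 14, vengor and zorlun make bryjor.
nexwex would need vengor and halrun (Recipe 6), but halrun is never obtained. voresk would need venvor and qorxan (Recipe 13), but venvor is never obtained. No rule produces halrun, and it is not given.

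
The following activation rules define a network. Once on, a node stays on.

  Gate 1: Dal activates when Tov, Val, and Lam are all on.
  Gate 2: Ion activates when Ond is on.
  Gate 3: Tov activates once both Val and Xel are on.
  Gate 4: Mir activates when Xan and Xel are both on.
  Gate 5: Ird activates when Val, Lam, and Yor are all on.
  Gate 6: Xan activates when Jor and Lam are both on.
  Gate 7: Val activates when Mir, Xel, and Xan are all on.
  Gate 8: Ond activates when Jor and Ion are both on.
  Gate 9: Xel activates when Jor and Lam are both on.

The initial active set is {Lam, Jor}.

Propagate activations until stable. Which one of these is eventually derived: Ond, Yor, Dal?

Gate 9: Jor and Lam on → Xel on.
Gate 6: Jor and Lam on → Xan on.
Gate 4: Xan and Xel on → Mir on.
Mir, Xel, and Xan are on, so Val activates (Gate 7).
Gate 3: Val and Xel on → Tov on.
Tov, Val, and Lam are on, so Dal activates (Gate 1).
No rule produces Yor, and it is not given. Ond would need Jor and Ion (Gate 8), but Ion never turns on.

Dal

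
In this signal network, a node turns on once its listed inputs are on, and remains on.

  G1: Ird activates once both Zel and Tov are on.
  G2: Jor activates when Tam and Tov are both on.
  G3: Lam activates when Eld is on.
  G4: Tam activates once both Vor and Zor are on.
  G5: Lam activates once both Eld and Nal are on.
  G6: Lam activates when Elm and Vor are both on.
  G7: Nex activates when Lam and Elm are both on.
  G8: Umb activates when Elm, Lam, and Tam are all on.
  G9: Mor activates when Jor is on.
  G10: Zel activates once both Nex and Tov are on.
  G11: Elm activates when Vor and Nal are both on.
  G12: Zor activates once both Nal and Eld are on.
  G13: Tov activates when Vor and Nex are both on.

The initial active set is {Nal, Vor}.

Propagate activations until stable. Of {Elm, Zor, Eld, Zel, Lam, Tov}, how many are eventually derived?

4

G11: Vor and Nal on → Elm on.
G6: Elm and Vor on → Lam on.
G7: Lam and Elm on → Nex on.
Vor and Nex are on, so Tov activates (G13).
G10: Nex and Tov on → Zel on.
Elm: reached.
Zor would need Nal and Eld (G12), but Eld never turns on.
No rule produces Eld, and it is not given.
Zel: reached.
Lam: reached.
Tov: reached.
Reached: Elm, Zel, Lam, and Tov — 4 of the 6.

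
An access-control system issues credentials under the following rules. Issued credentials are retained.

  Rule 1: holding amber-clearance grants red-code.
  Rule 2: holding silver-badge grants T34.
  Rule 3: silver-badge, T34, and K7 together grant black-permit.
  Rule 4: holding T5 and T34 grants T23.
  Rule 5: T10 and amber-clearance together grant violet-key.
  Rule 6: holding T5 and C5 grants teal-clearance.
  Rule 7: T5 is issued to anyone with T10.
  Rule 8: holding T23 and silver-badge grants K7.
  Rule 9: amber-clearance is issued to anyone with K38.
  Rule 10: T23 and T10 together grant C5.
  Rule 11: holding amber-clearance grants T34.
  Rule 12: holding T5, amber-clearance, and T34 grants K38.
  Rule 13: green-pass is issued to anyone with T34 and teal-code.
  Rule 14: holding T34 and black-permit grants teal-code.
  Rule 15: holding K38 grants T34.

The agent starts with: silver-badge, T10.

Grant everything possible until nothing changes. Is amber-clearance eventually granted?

amber-clearance would need K38 (Rule 9), but K38 is never granted.

No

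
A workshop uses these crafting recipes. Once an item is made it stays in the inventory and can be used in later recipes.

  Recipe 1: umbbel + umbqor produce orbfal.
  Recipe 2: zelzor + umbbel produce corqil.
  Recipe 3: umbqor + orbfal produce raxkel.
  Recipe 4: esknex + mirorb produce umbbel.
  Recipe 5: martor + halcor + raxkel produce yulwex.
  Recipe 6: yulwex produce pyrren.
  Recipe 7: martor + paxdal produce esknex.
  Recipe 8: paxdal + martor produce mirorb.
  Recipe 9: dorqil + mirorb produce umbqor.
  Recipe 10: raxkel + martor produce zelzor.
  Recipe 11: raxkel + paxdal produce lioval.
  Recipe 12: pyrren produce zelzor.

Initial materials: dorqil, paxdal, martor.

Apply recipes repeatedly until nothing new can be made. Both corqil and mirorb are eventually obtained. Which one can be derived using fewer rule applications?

mirorb

mirorb: paxdal + martor → mirorb (Recipe 8). [1 rule application]
corqil: Using Recipe 7, martor and paxdal make esknex. Using Recipe 8, paxdal and martor make mirorb. esknex + mirorb → umbbel (Recipe 4). Using Recipe 9, dorqil and mirorb make umbqor. Using Recipe 1, umbbel and umbqor make orbfal. Using Recipe 3, umbqor and orbfal make raxkel. raxkel + martor → zelzor (Recipe 10). zelzor + umbbel → corqil (Recipe 2). [8 rule applications]
mirorb needs fewer.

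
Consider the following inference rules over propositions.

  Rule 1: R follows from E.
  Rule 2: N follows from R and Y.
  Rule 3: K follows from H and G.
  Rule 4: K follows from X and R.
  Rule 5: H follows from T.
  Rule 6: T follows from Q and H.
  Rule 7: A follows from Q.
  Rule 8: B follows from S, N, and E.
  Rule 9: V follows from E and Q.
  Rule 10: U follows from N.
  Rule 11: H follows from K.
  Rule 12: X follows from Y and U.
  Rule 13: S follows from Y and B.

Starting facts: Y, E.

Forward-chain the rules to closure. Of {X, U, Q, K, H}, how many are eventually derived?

4

E holds, so R follows (Rule 1).
R and Y hold, so N follows (Rule 2).
N holds, so U follows (Rule 10).
Y and U hold, so X follows (Rule 12).
From X and R, Rule 4 gives K.
From K, Rule 11 gives H.
X: reached.
U: reached.
No rule produces Q, and it is not given.
K: reached.
H: reached.
Reached: X, U, K, and H — 4 of the 5.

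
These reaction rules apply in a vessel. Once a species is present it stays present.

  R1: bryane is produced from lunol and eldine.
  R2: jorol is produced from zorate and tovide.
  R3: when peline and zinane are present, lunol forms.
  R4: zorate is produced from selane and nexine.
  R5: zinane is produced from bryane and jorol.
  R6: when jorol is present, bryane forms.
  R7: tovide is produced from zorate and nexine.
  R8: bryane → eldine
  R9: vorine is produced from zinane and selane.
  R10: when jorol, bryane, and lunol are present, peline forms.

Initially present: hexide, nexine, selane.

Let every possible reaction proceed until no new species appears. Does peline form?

peline would need jorol, bryane, and lunol (R10), but lunol never forms.

No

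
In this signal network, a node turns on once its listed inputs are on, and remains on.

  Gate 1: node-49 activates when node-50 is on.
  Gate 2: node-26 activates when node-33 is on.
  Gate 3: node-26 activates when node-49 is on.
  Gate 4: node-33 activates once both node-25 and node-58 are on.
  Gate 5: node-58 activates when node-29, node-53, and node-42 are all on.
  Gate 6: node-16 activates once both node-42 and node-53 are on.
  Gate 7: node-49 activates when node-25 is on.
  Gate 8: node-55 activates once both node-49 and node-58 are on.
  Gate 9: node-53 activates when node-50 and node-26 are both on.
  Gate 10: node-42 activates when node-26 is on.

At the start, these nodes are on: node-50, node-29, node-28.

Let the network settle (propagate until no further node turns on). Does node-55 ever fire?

Gate 1: node-50 on → node-49 on.
Gate 3: node-49 on → node-26 on.
Gate 9: node-50 and node-26 on → node-53 on.
Gate 10: node-26 on → node-42 on.
Gate 5: node-29, node-53, and node-42 on → node-58 on.
node-49 and node-58 are on, so node-55 activates (Gate 8).

Yes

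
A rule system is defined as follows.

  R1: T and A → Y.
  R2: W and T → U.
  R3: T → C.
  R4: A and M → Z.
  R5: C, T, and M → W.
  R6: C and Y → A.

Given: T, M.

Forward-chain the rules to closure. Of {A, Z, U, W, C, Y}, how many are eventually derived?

3

From T, R3 gives C.
C, T, and M hold, so W follows (R5).
W and T hold, so U follows (R2).
A would need C and Y (R6), but Y is never established.
Z would need A and M (R4), but A is never established.
U: reached.
W: reached.
C: reached.
Y would need T and A (R1), but A is never established.
Reached: U, W, and C — 3 of the 6.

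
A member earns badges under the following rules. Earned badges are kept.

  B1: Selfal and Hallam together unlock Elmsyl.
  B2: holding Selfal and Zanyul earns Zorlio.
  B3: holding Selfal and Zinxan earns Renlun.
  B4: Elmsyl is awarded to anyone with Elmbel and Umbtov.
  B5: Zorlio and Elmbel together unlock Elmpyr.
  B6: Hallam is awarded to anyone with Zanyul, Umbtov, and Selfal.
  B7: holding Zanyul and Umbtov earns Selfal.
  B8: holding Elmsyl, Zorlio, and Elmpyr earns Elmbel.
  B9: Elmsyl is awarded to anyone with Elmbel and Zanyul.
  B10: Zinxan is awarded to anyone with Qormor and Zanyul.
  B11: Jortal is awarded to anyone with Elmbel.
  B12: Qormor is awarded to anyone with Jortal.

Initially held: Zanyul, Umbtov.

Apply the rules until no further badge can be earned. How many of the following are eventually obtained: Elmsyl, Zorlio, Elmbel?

2

With Zanyul and Umbtov, Selfal is earned (B7).
With Selfal and Zanyul, Zorlio is earned (B2).
With Zanyul, Umbtov, and Selfal, Hallam is earned (B6).
With Selfal and Hallam, Elmsyl is earned (B1).
Elmsyl: reached.
Zorlio: reached.
Elmbel would need Elmsyl, Zorlio, and Elmpyr (B8), but Elmpyr is never earned.
Reached: Elmsyl and Zorlio — 2 of the 3.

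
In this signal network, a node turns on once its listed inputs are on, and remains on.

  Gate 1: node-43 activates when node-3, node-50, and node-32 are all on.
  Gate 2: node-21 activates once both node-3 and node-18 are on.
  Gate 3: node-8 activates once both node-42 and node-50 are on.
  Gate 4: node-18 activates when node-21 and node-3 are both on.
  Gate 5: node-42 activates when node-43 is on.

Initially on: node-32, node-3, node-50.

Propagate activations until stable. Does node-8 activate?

Yes

Gate 1: node-3, node-50, and node-32 on → node-43 on.
Gate 5: node-43 on → node-42 on.
node-42 and node-50 are on, so node-8 activates (Gate 3).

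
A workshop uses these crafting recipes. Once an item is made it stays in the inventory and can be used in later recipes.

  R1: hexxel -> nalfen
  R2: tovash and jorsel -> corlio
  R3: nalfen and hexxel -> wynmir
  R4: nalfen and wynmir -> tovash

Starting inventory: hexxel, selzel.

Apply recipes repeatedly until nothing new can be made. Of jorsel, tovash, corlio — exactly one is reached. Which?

hexxel -> nalfen (R1).
nalfen and hexxel -> wynmir (R3).
Using R4, nalfen and wynmir make tovash.
No rule produces jorsel, and it is not given. corlio would need tovash and jorsel (R2), but jorsel is never obtained.

tovash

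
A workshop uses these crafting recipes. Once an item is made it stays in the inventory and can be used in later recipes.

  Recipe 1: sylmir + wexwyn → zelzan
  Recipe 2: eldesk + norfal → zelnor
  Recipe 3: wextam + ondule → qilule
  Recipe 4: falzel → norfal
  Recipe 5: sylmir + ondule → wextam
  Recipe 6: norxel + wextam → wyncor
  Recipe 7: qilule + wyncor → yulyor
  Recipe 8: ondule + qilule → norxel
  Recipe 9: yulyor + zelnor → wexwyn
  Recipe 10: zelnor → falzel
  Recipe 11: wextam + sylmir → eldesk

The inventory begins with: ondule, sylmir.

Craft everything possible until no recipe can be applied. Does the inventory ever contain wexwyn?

wexwyn would need yulyor and zelnor (Recipe 9), but zelnor is never obtained.

No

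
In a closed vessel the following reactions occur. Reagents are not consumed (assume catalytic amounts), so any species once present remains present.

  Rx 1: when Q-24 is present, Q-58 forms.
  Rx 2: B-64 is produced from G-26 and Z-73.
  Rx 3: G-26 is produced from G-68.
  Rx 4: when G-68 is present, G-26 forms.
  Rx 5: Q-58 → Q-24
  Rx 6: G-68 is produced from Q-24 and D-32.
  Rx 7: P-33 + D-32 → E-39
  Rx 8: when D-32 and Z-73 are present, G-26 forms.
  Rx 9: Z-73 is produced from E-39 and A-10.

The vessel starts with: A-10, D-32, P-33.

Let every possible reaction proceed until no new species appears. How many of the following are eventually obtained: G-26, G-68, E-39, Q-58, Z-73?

3

P-33 and D-32 present → E-39 forms (Rx 7).
E-39 and A-10 present → Z-73 forms (Rx 9).
D-32 and Z-73 present → G-26 forms (Rx 8).
G-26: reached.
G-68 would need Q-24 and D-32 (Rx 6), but Q-24 never forms.
E-39: reached.
Q-58 would need Q-24 (Rx 1), but Q-24 never forms.
Z-73: reached.
Reached: G-26, E-39, and Z-73 — 3 of the 5.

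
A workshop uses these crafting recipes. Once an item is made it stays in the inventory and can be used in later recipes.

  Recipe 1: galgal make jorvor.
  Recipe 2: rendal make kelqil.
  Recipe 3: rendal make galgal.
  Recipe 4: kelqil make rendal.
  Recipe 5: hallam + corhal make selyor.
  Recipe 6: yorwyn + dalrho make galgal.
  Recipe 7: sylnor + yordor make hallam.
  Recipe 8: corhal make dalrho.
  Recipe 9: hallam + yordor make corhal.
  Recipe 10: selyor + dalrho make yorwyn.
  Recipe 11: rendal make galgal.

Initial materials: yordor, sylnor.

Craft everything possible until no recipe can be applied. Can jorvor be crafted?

sylnor + yordor → hallam (Recipe 7).
hallam + yordor → corhal (Recipe 9).
hallam + corhal → selyor (Recipe 5).
Using Recipe 8, corhal makes dalrho.
selyor + dalrho → yorwyn (Recipe 10).
yorwyn + dalrho → galgal (Recipe 6).
Using Recipe 1, galgal makes jorvor.

Yes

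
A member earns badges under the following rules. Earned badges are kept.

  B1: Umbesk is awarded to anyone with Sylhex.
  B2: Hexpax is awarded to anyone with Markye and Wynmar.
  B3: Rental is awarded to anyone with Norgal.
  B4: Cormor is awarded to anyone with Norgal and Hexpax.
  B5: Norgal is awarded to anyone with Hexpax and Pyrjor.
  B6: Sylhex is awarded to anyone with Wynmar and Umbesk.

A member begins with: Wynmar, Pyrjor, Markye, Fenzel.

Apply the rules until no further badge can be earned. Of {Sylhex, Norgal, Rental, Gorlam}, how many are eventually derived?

With Markye and Wynmar, Hexpax is earned (B2).
With Hexpax and Pyrjor, Norgal is earned (B5).
With Norgal, Rental is earned (B3).
Sylhex would need Wynmar and Umbesk (B6), but Umbesk is never earned.
Norgal: reached.
Rental: reached.
No rule produces Gorlam, and it is not given.
Reached: Norgal and Rental — 2 of the 4.

2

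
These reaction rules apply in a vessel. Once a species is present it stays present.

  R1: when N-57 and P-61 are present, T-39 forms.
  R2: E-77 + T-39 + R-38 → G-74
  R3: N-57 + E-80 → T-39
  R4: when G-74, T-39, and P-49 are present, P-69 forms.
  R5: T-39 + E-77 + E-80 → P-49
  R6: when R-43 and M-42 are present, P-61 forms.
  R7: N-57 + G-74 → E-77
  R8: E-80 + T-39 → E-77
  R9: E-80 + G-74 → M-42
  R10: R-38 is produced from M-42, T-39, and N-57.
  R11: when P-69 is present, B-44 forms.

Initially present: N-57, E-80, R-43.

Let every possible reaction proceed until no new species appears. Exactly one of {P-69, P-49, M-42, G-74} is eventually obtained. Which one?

N-57 and E-80 present → T-39 forms (R3).
E-80 and T-39 present → E-77 forms (R8).
T-39, E-77, and E-80 present → P-49 forms (R5).
G-74 would need E-77, T-39, and R-38 (R2), but R-38 never forms. P-69 would need G-74, T-39, and P-49 (R4), but G-74 never forms. M-42 would need E-80 and G-74 (R9), but G-74 never forms.

P-49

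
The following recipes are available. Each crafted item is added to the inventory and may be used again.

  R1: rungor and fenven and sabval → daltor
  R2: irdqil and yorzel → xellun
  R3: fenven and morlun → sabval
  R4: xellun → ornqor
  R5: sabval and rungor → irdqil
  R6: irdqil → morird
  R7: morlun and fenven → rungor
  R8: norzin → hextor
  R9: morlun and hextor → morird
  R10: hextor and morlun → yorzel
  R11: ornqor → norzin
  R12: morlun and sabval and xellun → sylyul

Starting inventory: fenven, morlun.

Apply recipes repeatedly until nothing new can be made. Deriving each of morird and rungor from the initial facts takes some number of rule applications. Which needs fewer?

rungor

rungor: Using R7, morlun and fenven make rungor. [1 rule application]
morird: Using R3, fenven and morlun make sabval. Using R7, morlun and fenven make rungor. sabval and rungor → irdqil (R5). irdqil → morird (R6). [4 rule applications]
rungor needs fewer.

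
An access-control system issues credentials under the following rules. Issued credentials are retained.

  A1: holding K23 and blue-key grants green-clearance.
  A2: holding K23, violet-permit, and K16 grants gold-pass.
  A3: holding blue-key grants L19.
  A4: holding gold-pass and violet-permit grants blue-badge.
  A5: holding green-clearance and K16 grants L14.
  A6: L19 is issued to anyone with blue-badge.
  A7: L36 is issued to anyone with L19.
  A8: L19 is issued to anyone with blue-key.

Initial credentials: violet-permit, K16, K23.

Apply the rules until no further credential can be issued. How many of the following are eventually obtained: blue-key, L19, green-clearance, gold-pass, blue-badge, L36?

Holding K23, violet-permit, and K16 grants gold-pass (A2).
Holding gold-pass and violet-permit grants blue-badge (A4).
Holding blue-badge grants L19 (A6).
Holding L19 grants L36 (A7).
No rule produces blue-key, and it is not given.
L19: reached.
green-clearance would need K23 and blue-key (A1), but blue-key is never granted.
gold-pass: reached.
blue-badge: reached.
L36: reached.
Reached: L19, gold-pass, blue-badge, and L36 — 4 of the 6.

4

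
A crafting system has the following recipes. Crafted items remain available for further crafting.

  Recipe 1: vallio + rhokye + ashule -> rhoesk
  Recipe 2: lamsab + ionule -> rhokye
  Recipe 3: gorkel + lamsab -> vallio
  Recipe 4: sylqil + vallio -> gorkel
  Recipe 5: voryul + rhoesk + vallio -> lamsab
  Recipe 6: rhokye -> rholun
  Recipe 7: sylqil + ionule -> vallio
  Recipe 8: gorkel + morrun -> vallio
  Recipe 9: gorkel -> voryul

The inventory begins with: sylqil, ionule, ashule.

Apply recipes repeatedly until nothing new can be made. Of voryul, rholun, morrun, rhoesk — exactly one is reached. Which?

voryul

Using Recipe 7, sylqil and ionule make vallio.
Using Recipe 4, sylqil and vallio make gorkel.
Using Recipe 9, gorkel makes voryul.
rholun would need rhokye (Recipe 6), but rhokye is never obtained. No rule produces morrun, and it is not given. rhoesk would need vallio, rhokye, and ashule (Recipe 1), but rhokye is never obtained.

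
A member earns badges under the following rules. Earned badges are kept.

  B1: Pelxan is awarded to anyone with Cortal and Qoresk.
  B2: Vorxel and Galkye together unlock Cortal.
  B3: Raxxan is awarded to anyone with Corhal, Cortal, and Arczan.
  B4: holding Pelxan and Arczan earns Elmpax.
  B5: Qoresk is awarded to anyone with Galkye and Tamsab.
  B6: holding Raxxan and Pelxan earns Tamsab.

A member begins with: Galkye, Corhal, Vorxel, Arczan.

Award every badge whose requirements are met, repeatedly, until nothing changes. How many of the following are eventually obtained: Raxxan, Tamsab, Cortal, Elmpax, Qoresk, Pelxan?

With Vorxel and Galkye, Cortal is earned (B2).
With Corhal, Cortal, and Arczan, Raxxan is earned (B3).
Raxxan: reached.
Tamsab would need Raxxan and Pelxan (B6), but Pelxan is never earned.
Cortal: reached.
Elmpax would need Pelxan and Arczan (B4), but Pelxan is never earned.
Qoresk would need Galkye and Tamsab (B5), but Tamsab is never earned.
Pelxan would need Cortal and Qoresk (B1), but Qoresk is never earned.
Reached: Raxxan and Cortal — 2 of the 6.

2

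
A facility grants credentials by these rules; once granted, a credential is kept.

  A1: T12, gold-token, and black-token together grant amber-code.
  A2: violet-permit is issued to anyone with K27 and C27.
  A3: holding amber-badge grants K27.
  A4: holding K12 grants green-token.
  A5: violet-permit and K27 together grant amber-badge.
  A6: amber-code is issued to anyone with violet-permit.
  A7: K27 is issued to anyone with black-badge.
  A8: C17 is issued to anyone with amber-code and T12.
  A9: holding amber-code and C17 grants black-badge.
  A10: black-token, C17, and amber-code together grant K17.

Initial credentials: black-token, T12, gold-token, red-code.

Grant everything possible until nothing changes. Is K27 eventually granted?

Holding T12, gold-token, and black-token grants amber-code (A1).
Holding amber-code and T12 grants C17 (A8).
Holding amber-code and C17 grants black-badge (A9).
Holding black-badge grants K27 (A7).

Yes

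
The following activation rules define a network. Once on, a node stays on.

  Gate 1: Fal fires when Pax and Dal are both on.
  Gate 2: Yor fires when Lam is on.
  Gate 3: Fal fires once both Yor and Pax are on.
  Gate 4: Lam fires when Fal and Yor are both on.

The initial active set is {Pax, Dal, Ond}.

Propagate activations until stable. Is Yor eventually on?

Yor would need Lam (Gate 2), but Lam never turns on.

No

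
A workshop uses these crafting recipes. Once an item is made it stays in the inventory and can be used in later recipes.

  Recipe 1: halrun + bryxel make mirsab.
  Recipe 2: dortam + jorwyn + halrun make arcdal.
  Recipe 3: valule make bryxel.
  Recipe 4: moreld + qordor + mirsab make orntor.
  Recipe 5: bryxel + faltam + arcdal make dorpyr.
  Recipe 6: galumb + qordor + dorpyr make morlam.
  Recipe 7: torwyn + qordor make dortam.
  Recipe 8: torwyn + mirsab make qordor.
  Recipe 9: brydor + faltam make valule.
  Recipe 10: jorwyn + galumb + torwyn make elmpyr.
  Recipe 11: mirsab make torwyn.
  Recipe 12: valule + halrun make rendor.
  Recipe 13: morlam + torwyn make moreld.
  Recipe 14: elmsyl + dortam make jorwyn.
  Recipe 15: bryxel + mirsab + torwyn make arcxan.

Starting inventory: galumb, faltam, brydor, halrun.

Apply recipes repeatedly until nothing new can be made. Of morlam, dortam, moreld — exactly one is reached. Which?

dortam

brydor + faltam → valule (Recipe 9).
valule → bryxel (Recipe 3).
halrun + bryxel → mirsab (Recipe 1).
Using Recipe 11, mirsab makes torwyn.
Using Recipe 8, torwyn and mirsab make qordor.
Using Recipe 7, torwyn and qordor make dortam.
morlam would need galumb, qordor, and dorpyr (Recipe 6), but dorpyr is never obtained. moreld would need morlam and torwyn (Recipe 13), but morlam is never obtained.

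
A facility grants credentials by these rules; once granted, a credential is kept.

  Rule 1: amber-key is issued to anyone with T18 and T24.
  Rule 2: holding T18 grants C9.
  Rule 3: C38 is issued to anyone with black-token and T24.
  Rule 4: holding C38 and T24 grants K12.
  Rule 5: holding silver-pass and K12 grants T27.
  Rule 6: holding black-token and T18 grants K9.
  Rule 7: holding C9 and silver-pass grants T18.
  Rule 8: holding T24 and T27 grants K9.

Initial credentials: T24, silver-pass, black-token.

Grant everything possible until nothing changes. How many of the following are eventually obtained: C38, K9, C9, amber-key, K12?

Holding black-token and T24 grants C38 (Rule 3).
Holding C38 and T24 grants K12 (Rule 4).
Holding silver-pass and K12 grants T27 (Rule 5).
Holding T24 and T27 grants K9 (Rule 8).
C38: reached.
K9: reached.
C9 would need T18 (Rule 2), but T18 is never granted.
amber-key would need T18 and T24 (Rule 1), but T18 is never granted.
K12: reached.
Reached: C38, K9, and K12 — 3 of the 5.

3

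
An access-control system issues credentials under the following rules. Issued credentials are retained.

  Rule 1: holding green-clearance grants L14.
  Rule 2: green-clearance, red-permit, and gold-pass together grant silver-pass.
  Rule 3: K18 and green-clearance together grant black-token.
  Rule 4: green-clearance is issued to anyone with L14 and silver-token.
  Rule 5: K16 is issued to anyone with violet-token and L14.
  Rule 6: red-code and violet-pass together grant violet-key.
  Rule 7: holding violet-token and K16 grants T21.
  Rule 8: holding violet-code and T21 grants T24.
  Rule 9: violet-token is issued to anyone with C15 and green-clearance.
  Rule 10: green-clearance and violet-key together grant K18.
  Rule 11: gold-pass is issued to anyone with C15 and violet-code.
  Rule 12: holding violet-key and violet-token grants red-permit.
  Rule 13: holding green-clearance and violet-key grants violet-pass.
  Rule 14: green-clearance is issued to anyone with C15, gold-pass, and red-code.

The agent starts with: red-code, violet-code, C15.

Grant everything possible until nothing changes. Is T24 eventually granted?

Yes

Holding C15 and violet-code grants gold-pass (Rule 11).
Holding C15, gold-pass, and red-code grants green-clearance (Rule 14).
Holding C15 and green-clearance grants violet-token (Rule 9).
Holding green-clearance grants L14 (Rule 1).
Holding violet-token and L14 grants K16 (Rule 5).
Holding violet-token and K16 grants T21 (Rule 7).
Holding violet-code and T21 grants T24 (Rule 8).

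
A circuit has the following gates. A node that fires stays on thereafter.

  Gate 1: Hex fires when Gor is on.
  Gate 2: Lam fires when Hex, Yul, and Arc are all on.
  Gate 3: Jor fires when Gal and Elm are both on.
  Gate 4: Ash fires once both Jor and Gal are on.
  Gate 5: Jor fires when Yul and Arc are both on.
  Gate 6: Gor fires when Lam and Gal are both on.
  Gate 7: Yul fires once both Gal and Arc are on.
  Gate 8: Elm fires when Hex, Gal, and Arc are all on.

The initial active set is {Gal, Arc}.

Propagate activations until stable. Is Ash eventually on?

Yes

Gal and Arc are on, so Yul fires (Gate 7).
Yul and Arc are on, so Jor fires (Gate 5).
Jor and Gal are on, so Ash fires (Gate 4).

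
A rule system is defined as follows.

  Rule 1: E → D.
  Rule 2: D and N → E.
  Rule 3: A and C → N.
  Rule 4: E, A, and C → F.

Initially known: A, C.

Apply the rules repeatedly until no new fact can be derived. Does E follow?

No

E would need D and N (Rule 2), but D is never established.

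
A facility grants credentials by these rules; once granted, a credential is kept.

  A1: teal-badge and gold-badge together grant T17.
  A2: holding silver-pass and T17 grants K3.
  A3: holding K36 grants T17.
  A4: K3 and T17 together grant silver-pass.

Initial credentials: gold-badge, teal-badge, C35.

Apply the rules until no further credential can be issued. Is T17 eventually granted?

Yes

Holding teal-badge and gold-badge grants T17 (A1).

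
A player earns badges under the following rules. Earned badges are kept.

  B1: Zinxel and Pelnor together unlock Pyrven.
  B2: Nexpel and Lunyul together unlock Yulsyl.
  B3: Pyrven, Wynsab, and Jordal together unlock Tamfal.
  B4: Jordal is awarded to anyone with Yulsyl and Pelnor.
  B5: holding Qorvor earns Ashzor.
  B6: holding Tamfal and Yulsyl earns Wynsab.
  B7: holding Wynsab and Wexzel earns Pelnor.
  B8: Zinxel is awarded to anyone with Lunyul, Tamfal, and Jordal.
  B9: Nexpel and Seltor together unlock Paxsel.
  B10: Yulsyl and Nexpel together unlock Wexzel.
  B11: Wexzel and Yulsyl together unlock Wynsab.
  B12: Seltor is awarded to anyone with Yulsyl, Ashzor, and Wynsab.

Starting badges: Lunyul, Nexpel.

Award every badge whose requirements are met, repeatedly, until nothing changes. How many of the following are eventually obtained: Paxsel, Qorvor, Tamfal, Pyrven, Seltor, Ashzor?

Paxsel would need Nexpel and Seltor (B9), but Seltor is never earned.
No rule produces Qorvor, and it is not given.
Tamfal would need Pyrven, Wynsab, and Jordal (B3), but Pyrven is never earned.
Pyrven would need Zinxel and Pelnor (B1), but Zinxel is never earned.
Seltor would need Yulsyl, Ashzor, and Wynsab (B12), but Ashzor is never earned.
Ashzor would need Qorvor (B5), but Qorvor is never earned.
None of the 6 are reached.

0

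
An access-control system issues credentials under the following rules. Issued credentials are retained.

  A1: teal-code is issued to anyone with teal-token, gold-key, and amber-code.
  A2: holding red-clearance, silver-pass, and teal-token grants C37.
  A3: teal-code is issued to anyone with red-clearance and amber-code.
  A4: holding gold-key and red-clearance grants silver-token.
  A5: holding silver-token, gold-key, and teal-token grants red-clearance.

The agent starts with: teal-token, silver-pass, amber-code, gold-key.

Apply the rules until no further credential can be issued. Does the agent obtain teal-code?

Holding teal-token, gold-key, and amber-code grants teal-code (A1).

Yes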